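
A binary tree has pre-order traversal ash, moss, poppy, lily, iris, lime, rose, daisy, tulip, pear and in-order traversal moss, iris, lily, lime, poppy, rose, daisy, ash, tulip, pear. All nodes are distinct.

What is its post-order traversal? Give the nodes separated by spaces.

iris lime lily daisy rose poppy moss pear tulip ash

The first element of pre-order is the root; it splits in-order into left and right subtrees.
Root ash: left subtree has 7 nodes {moss, iris, lily, lime, poppy, rose, daisy}, right has 2 {tulip, pear}.
  Root moss: left subtree has 0 nodes { }, right has 6 {iris, lily, lime, poppy, rose, daisy}.
    Root poppy: left subtree has 3 nodes {iris, lily, lime}, right has 2 {rose, daisy}.
      Root lily: left subtree has 1 node {iris}, right has 1 {lime}.
      Root rose: left subtree has 0 nodes { }, right has 1 {daisy}.
  Root tulip: left subtree has 0 nodes { }, right has 1 {pear}.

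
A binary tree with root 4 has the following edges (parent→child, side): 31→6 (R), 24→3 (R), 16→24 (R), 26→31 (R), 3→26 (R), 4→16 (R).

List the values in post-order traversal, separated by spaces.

Post-order visits the left subtree, then the right subtree, then the node.
At 4: no left child.
At 4: go right to 16.
  At 16: no left child.
  At 16: go right to 24.
    At 24: no left child.
    At 24: go right to 3.
      At 3: no left child.
      At 3: go right to 26.
        At 26: no left child.
        At 26: go right to 31.
          At 31: no left child.
          At 31: go right to 6.
            6 is a leaf — visit 6.
          Visit 31.
        Visit 26.
      Visit 3.
    Visit 24.
  Visit 16.
Visit 4.

6 31 26 3 24 16 4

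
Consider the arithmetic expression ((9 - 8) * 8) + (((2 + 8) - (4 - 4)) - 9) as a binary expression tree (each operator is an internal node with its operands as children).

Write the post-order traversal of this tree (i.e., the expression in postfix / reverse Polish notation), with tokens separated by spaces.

9 8 - 8 * 2 8 + 4 4 - - 9 - +

Post-order on an expression tree gives postfix notation: for each operator, emit left operand, right operand, then the operator.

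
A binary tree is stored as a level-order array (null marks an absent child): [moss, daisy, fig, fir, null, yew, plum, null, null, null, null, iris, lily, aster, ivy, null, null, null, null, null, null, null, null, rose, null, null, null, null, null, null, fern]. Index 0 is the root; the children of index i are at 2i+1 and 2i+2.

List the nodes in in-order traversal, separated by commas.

In-order visits the left subtree, then the node, then the right subtree.
At moss: go left to daisy.
  At daisy: go left to fir.
    fir is a leaf — visit fir.
  Visit daisy.
  At daisy: no right child.
Visit moss.
At moss: go right to fig.
  At fig: go left to yew.
    At yew: go left to iris.
      At iris: go left to rose.
        rose is a leaf — visit rose.
      Visit iris.
      At iris: no right child.
    Visit yew.
    At yew: go right to lily.
      lily is a leaf — visit lily.
  Visit fig.
  At fig: go right to plum.
    At plum: go left to aster.
      aster is a leaf — visit aster.
    Visit plum.
    At plum: go right to ivy.
      At ivy: no left child.
      Visit ivy.
      At ivy: go right to fern.
        fern is a leaf — visit fern.

fir, daisy, moss, rose, iris, yew, lily, fig, aster, plum, ivy, fern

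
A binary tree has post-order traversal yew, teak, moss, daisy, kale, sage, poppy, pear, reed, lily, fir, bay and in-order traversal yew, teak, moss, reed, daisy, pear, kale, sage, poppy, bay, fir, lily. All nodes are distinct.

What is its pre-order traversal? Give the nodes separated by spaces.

bay reed moss teak yew pear daisy poppy sage kale fir lily

The last element of post-order is the root; it splits in-order into left and right subtrees.
Root bay: left subtree has 9 nodes {yew, teak, moss, reed, daisy, pear, kale, sage, poppy}, right has 2 {fir, lily}.
  Root reed: left subtree has 3 nodes {yew, teak, moss}, right has 5 {daisy, pear, kale, sage, poppy}.
    Root moss: left subtree has 2 nodes {yew, teak}, right has 0 { }.
      Root teak: left subtree has 1 node {yew}, right has 0 { }.
    Root pear: left subtree has 1 node {daisy}, right has 3 {kale, sage, poppy}.
      Root poppy: left subtree has 2 nodes {kale, sage}, right has 0 { }.
        Root sage: left subtree has 1 node {kale}, right has 0 { }.
  Root fir: left subtree has 0 nodes { }, right has 1 {lily}.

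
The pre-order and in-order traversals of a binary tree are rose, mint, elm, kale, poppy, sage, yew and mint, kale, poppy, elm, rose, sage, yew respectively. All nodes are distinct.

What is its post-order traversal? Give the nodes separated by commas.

poppy, kale, elm, mint, yew, sage, rose

The first element of pre-order is the root; it splits in-order into left and right subtrees.
Root rose: left subtree has 4 nodes {mint, kale, poppy, elm}, right has 2 {sage, yew}.
  Root mint: left subtree has 0 nodes { }, right has 3 {kale, poppy, elm}.
    Root elm: left subtree has 2 nodes {kale, poppy}, right has 0 { }.
      Root kale: left subtree has 0 nodes { }, right has 1 {poppy}.
  Root sage: left subtree has 0 nodes { }, right has 1 {yew}.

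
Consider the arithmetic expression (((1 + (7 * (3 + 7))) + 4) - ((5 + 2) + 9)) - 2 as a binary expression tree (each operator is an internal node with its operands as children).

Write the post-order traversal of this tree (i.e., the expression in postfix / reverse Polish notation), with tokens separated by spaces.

1 7 3 7 + * + 4 + 5 2 + 9 + - 2 -

Post-order on an expression tree gives postfix notation: for each operator, emit left operand, right operand, then the operator.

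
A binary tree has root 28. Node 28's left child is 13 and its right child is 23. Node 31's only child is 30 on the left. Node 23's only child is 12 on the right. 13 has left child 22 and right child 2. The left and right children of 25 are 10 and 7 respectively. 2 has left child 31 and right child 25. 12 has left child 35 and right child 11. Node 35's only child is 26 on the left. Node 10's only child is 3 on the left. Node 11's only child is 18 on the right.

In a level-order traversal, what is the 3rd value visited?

Level-order visits nodes level by level from the root, left to right within each level.
Level 0: 28
Level 1: 13, 23
Level 2: 22, 2, 12
Level 3: 31, 25, 35, 11
Level 4: 30, 10, 7, 26, 18
Level 5: 3
Full level-order sequence: 28, 13, 23, 22, 2, 12, 31, 25, 35, 11, 30, 10, 7, 26, 18, 3.

23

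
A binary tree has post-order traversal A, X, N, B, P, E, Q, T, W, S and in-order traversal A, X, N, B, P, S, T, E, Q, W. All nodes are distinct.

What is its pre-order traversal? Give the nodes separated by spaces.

S P B N X A W T Q E

The last element of post-order is the root; it splits in-order into left and right subtrees.
Root S: left subtree has 5 nodes {A, X, N, B, P}, right has 4 {T, E, Q, W}.
  Root P: left subtree has 4 nodes {A, X, N, B}, right has 0 { }.
    Root B: left subtree has 3 nodes {A, X, N}, right has 0 { }.
      Root N: left subtree has 2 nodes {A, X}, right has 0 { }.
        Root X: left subtree has 1 node {A}, right has 0 { }.
  Root W: left subtree has 3 nodes {T, E, Q}, right has 0 { }.
    Root T: left subtree has 0 nodes { }, right has 2 {E, Q}.
      Root Q: left subtree has 1 node {E}, right has 0 { }.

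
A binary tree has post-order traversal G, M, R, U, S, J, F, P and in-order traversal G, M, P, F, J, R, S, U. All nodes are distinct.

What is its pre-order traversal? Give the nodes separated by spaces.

P M G F J S R U

The last element of post-order is the root; it splits in-order into left and right subtrees.
Root P: left subtree has 2 nodes {G, M}, right has 5 {F, J, R, S, U}.
  Root M: left subtree has 1 node {G}, right has 0 { }.
  Root F: left subtree has 0 nodes { }, right has 4 {J, R, S, U}.
    Root J: left subtree has 0 nodes { }, right has 3 {R, S, U}.
      Root S: left subtree has 1 node {R}, right has 1 {U}.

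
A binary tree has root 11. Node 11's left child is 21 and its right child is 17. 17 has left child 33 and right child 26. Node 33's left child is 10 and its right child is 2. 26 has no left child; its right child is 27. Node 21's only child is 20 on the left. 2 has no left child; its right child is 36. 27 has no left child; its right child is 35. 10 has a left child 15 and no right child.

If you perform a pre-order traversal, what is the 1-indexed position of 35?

Pre-order visits the node, then its left subtree, then its right subtree.
Visit 11.
At 11: go left to 21.
  Visit 21.
  At 21: go left to 20.
    20 is a leaf — visit 20.
  At 21: no right child.
At 11: go right to 17.
  Visit 17.
  At 17: go left to 33.
    Visit 33.
    At 33: go left to 10.
      Visit 10.
      At 10: go left to 15.
        15 is a leaf — visit 15.
      At 10: no right child.
    At 33: go right to 2.
      Visit 2.
      At 2: no left child.
      At 2: go right to 36.
        36 is a leaf — visit 36.
  At 17: go right to 26.
    Visit 26.
    At 26: no left child.
    At 26: go right to 27.
      Visit 27.
      At 27: no left child.
      At 27: go right to 35.
        35 is a leaf — visit 35.
Full pre-order sequence: 11, 21, 20, 17, 33, 10, 15, 2, 36, 26, 27, 35.

12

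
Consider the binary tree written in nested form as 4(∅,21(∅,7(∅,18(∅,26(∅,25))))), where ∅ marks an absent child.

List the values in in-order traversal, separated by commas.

In-order visits the left subtree, then the node, then the right subtree.
At 4: no left child.
Visit 4.
At 4: go right to 21.
  At 21: no left child.
  Visit 21.
  At 21: go right to 7.
    At 7: no left child.
    Visit 7.
    At 7: go right to 18.
      At 18: no left child.
      Visit 18.
      At 18: go right to 26.
        At 26: no left child.
        Visit 26.
        At 26: go right to 25.
          25 is a leaf — visit 25.

4, 21, 7, 18, 26, 25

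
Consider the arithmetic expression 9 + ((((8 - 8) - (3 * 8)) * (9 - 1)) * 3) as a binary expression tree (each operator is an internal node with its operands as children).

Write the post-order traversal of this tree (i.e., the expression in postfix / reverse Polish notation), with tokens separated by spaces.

9 8 8 - 3 8 * - 9 1 - * 3 * +

Post-order on an expression tree gives postfix notation: for each operator, emit left operand, right operand, then the operator.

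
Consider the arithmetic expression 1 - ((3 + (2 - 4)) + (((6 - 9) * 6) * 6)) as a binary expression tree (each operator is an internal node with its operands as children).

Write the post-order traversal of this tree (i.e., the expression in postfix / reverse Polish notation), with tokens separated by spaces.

Post-order on an expression tree gives postfix notation: for each operator, emit left operand, right operand, then the operator.

1 3 2 4 - + 6 9 - 6 * 6 * + -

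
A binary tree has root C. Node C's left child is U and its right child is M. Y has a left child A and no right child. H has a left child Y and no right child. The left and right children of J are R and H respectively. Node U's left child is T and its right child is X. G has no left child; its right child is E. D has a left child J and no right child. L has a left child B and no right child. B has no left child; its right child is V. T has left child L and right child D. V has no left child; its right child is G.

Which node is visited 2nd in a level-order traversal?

U

Level-order visits nodes level by level from the root, left to right within each level.
Level 0: C
Level 1: U, M
Level 2: T, X
Level 3: L, D
Level 4: B, J
Level 5: V, R, H
Level 6: G, Y
Level 7: E, A
Full level-order sequence: C, U, M, T, X, L, D, B, J, V, R, H, G, Y, E, A.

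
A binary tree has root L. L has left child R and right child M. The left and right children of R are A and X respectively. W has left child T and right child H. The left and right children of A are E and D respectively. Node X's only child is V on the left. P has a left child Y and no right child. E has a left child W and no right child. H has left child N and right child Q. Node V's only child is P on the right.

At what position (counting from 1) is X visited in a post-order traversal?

12

Post-order visits the left subtree, then the right subtree, then the node.
At L: go left to R.
  At R: go left to A.
    At A: go left to E.
      At E: go left to W.
        At W: go left to T.
          T is a leaf — visit T.
        At W: go right to H.
          At H: go left to N.
            N is a leaf — visit N.
          At H: go right to Q.
            Q is a leaf — visit Q.
          Visit H.
        Visit W.
      At E: no right child.
      Visit E.
    At A: go right to D.
      D is a leaf — visit D.
    Visit A.
  At R: go right to X.
    At X: go left to V.
      At V: no left child.
      At V: go right to P.
        At P: go left to Y.
          Y is a leaf — visit Y.
        At P: no right child.
        Visit P.
      Visit V.
    At X: no right child.
    Visit X.
  Visit R.
At L: go right to M.
  M is a leaf — visit M.
Visit L.
Full post-order sequence: T, N, Q, H, W, E, D, A, Y, P, V, X, R, M, L.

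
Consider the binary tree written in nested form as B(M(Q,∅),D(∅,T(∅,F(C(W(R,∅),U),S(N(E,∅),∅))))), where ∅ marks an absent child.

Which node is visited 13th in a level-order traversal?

E

Level-order visits nodes level by level from the root, left to right within each level.
Level 0: B
Level 1: M, D
Level 2: Q, T
Level 3: F
Level 4: C, S
Level 5: W, U, N
Level 6: R, E
Full level-order sequence: B, M, D, Q, T, F, C, S, W, U, N, R, E.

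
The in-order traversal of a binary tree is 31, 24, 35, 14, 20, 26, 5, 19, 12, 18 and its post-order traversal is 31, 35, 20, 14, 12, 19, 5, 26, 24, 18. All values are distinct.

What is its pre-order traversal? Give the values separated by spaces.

18 24 31 26 14 35 20 5 19 12

The last element of post-order is the root; it splits in-order into left and right subtrees.
Root 18: left subtree has 9 nodes {31, 24, 35, 14, 20, 26, 5, 19, 12}, right has 0 { }.
  Root 24: left subtree has 1 node {31}, right has 7 {35, 14, 20, 26, 5, 19, 12}.
    Root 26: left subtree has 3 nodes {35, 14, 20}, right has 3 {5, 19, 12}.
      Root 14: left subtree has 1 node {35}, right has 1 {20}.
      Root 5: left subtree has 0 nodes { }, right has 2 {19, 12}.
        Root 19: left subtree has 0 nodes { }, right has 1 {12}.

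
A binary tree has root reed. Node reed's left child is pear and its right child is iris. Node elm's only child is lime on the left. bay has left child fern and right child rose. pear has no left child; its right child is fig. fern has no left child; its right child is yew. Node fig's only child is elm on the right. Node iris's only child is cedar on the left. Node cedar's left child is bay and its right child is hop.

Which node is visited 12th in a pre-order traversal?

hop

Pre-order visits the node, then its left subtree, then its right subtree.
Visit reed.
At reed: go left to pear.
  Visit pear.
  At pear: no left child.
  At pear: go right to fig.
    Visit fig.
    At fig: no left child.
    At fig: go right to elm.
      Visit elm.
      At elm: go left to lime.
        lime is a leaf — visit lime.
      At elm: no right child.
At reed: go right to iris.
  Visit iris.
  At iris: go left to cedar.
    Visit cedar.
    At cedar: go left to bay.
      Visit bay.
      At bay: go left to fern.
        Visit fern.
        At fern: no left child.
        At fern: go right to yew.
          yew is a leaf — visit yew.
      At bay: go right to rose.
        rose is a leaf — visit rose.
    At cedar: go right to hop.
      hop is a leaf — visit hop.
  At iris: no right child.
Full pre-order sequence: reed, pear, fig, elm, lime, iris, cedar, bay, fern, yew, rose, hop.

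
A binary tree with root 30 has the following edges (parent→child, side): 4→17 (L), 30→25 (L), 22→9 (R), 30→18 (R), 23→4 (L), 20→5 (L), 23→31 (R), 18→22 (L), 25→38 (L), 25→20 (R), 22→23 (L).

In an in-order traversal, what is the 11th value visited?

9

In-order visits the left subtree, then the node, then the right subtree.
At 30: go left to 25.
  At 25: go left to 38.
    38 is a leaf — visit 38.
  Visit 25.
  At 25: go right to 20.
    At 20: go left to 5.
      5 is a leaf — visit 5.
    Visit 20.
    At 20: no right child.
Visit 30.
At 30: go right to 18.
  At 18: go left to 22.
    At 22: go left to 23.
      At 23: go left to 4.
        At 4: go left to 17.
          17 is a leaf — visit 17.
        Visit 4.
        At 4: no right child.
      Visit 23.
      At 23: go right to 31.
        31 is a leaf — visit 31.
    Visit 22.
    At 22: go right to 9.
      9 is a leaf — visit 9.
  Visit 18.
  At 18: no right child.
Full in-order sequence: 38, 25, 5, 20, 30, 17, 4, 23, 31, 22, 9, 18.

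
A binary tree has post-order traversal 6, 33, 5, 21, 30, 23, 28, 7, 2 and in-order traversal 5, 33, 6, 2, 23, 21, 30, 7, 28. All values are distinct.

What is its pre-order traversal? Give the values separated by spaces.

2 5 33 6 7 23 30 21 28

The last element of post-order is the root; it splits in-order into left and right subtrees.
Root 2: left subtree has 3 nodes {5, 33, 6}, right has 5 {23, 21, 30, 7, 28}.
  Root 5: left subtree has 0 nodes { }, right has 2 {33, 6}.
    Root 33: left subtree has 0 nodes { }, right has 1 {6}.
  Root 7: left subtree has 3 nodes {23, 21, 30}, right has 1 {28}.
    Root 23: left subtree has 0 nodes { }, right has 2 {21, 30}.
      Root 30: left subtree has 1 node {21}, right has 0 { }.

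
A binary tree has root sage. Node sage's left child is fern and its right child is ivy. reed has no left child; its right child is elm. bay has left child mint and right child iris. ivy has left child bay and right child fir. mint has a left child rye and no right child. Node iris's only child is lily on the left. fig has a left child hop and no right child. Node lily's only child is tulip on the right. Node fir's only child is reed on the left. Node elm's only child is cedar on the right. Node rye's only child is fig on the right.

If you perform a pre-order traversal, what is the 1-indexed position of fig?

Pre-order visits the node, then its left subtree, then its right subtree.
Visit sage.
At sage: go left to fern.
  fern is a leaf — visit fern.
At sage: go right to ivy.
  Visit ivy.
  At ivy: go left to bay.
    Visit bay.
    At bay: go left to mint.
      Visit mint.
      At mint: go left to rye.
        Visit rye.
        At rye: no left child.
        At rye: go right to fig.
          Visit fig.
          At fig: go left to hop.
            hop is a leaf — visit hop.
          At fig: no right child.
      At mint: no right child.
    At bay: go right to iris.
      Visit iris.
      At iris: go left to lily.
        Visit lily.
        At lily: no left child.
        At lily: go right to tulip.
          tulip is a leaf — visit tulip.
      At iris: no right child.
  At ivy: go right to fir.
    Visit fir.
    At fir: go left to reed.
      Visit reed.
      At reed: no left child.
      At reed: go right to elm.
        Visit elm.
        At elm: no left child.
        At elm: go right to cedar.
          cedar is a leaf — visit cedar.
    At fir: no right child.
Full pre-order sequence: sage, fern, ivy, bay, mint, rye, fig, hop, iris, lily, tulip, fir, reed, elm, cedar.

7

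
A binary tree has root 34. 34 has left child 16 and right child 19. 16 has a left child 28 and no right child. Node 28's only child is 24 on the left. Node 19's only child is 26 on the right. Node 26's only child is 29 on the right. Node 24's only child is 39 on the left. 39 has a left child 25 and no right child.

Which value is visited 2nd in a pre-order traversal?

16

Pre-order visits the node, then its left subtree, then its right subtree.
Visit 34.
At 34: go left to 16.
  Visit 16.
  At 16: go left to 28.
    Visit 28.
    At 28: go left to 24.
      Visit 24.
      At 24: go left to 39.
        Visit 39.
        At 39: go left to 25.
          25 is a leaf — visit 25.
        At 39: no right child.
      At 24: no right child.
    At 28: no right child.
  At 16: no right child.
At 34: go right to 19.
  Visit 19.
  At 19: no left child.
  At 19: go right to 26.
    Visit 26.
    At 26: no left child.
    At 26: go right to 29.
      29 is a leaf — visit 29.
Full pre-order sequence: 34, 16, 28, 24, 39, 25, 19, 26, 29.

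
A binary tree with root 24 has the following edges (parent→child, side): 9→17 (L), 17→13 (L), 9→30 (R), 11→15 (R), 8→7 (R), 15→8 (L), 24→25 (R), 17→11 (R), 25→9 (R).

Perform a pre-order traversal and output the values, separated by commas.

Pre-order visits the node, then its left subtree, then its right subtree.
Visit 24.
At 24: no left child.
At 24: go right to 25.
  Visit 25.
  At 25: no left child.
  At 25: go right to 9.
    Visit 9.
    At 9: go left to 17.
      Visit 17.
      At 17: go left to 13.
        13 is a leaf — visit 13.
      At 17: go right to 11.
        Visit 11.
        At 11: no left child.
        At 11: go right to 15.
          Visit 15.
          At 15: go left to 8.
            Visit 8.
            At 8: no left child.
            At 8: go right to 7.
              7 is a leaf — visit 7.
          At 15: no right child.
    At 9: go right to 30.
      30 is a leaf — visit 30.

24, 25, 9, 17, 13, 11, 15, 8, 7, 30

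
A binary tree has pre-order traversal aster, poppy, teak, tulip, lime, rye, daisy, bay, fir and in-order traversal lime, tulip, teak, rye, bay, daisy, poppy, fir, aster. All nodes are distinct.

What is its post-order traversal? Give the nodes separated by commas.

lime, tulip, bay, daisy, rye, teak, fir, poppy, aster

The first element of pre-order is the root; it splits in-order into left and right subtrees.
Root aster: left subtree has 8 nodes {lime, tulip, teak, rye, bay, daisy, poppy, fir}, right has 0 { }.
  Root poppy: left subtree has 6 nodes {lime, tulip, teak, rye, bay, daisy}, right has 1 {fir}.
    Root teak: left subtree has 2 nodes {lime, tulip}, right has 3 {rye, bay, daisy}.
      Root tulip: left subtree has 1 node {lime}, right has 0 { }.
      Root rye: left subtree has 0 nodes { }, right has 2 {bay, daisy}.
        Root daisy: left subtree has 1 node {bay}, right has 0 { }.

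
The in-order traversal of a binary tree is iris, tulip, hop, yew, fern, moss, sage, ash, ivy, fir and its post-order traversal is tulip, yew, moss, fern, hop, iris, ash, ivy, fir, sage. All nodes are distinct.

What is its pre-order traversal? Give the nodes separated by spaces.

sage iris hop tulip fern yew moss fir ivy ash

The last element of post-order is the root; it splits in-order into left and right subtrees.
Root sage: left subtree has 6 nodes {iris, tulip, hop, yew, fern, moss}, right has 3 {ash, ivy, fir}.
  Root iris: left subtree has 0 nodes { }, right has 5 {tulip, hop, yew, fern, moss}.
    Root hop: left subtree has 1 node {tulip}, right has 3 {yew, fern, moss}.
      Root fern: left subtree has 1 node {yew}, right has 1 {moss}.
  Root fir: left subtree has 2 nodes {ash, ivy}, right has 0 { }.
    Root ivy: left subtree has 1 node {ash}, right has 0 { }.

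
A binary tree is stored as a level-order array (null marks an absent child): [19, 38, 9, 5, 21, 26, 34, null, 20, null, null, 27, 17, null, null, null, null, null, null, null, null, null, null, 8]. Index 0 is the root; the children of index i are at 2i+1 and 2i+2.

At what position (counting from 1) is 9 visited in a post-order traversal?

10

Post-order visits the left subtree, then the right subtree, then the node.
At 19: go left to 38.
  At 38: go left to 5.
    At 5: no left child.
    At 5: go right to 20.
      20 is a leaf — visit 20.
    Visit 5.
  At 38: go right to 21.
    21 is a leaf — visit 21.
  Visit 38.
At 19: go right to 9.
  At 9: go left to 26.
    At 26: go left to 27.
      At 27: go left to 8.
        8 is a leaf — visit 8.
      At 27: no right child.
      Visit 27.
    At 26: go right to 17.
      17 is a leaf — visit 17.
    Visit 26.
  At 9: go right to 34.
    34 is a leaf — visit 34.
  Visit 9.
Visit 19.
Full post-order sequence: 20, 5, 21, 38, 8, 27, 17, 26, 34, 9, 19.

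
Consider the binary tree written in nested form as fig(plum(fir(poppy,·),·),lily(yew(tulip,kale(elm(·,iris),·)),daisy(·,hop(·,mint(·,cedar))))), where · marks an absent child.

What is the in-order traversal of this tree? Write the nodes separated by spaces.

In-order visits the left subtree, then the node, then the right subtree.
At fig: go left to plum.
  At plum: go left to fir.
    At fir: go left to poppy.
      poppy is a leaf — visit poppy.
    Visit fir.
    At fir: no right child.
  Visit plum.
  At plum: no right child.
Visit fig.
At fig: go right to lily.
  At lily: go left to yew.
    At yew: go left to tulip.
      tulip is a leaf — visit tulip.
    Visit yew.
    At yew: go right to kale.
      At kale: go left to elm.
        At elm: no left child.
        Visit elm.
        At elm: go right to iris.
          iris is a leaf — visit iris.
      Visit kale.
      At kale: no right child.
  Visit lily.
  At lily: go right to daisy.
    At daisy: no left child.
    Visit daisy.
    At daisy: go right to hop.
      At hop: no left child.
      Visit hop.
      At hop: go right to mint.
        At mint: no left child.
        Visit mint.
        At mint: go right to cedar.
          cedar is a leaf — visit cedar.

poppy fir plum fig tulip yew elm iris kale lily daisy hop mint cedar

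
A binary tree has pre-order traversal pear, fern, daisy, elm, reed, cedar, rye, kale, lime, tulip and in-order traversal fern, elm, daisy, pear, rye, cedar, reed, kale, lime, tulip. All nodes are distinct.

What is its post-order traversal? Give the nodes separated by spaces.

elm daisy fern rye cedar tulip lime kale reed pear

The first element of pre-order is the root; it splits in-order into left and right subtrees.
Root pear: left subtree has 3 nodes {fern, elm, daisy}, right has 6 {rye, cedar, reed, kale, lime, tulip}.
  Root fern: left subtree has 0 nodes { }, right has 2 {elm, daisy}.
    Root daisy: left subtree has 1 node {elm}, right has 0 { }.
  Root reed: left subtree has 2 nodes {rye, cedar}, right has 3 {kale, lime, tulip}.
    Root cedar: left subtree has 1 node {rye}, right has 0 { }.
    Root kale: left subtree has 0 nodes { }, right has 2 {lime, tulip}.
      Root lime: left subtree has 0 nodes { }, right has 1 {tulip}.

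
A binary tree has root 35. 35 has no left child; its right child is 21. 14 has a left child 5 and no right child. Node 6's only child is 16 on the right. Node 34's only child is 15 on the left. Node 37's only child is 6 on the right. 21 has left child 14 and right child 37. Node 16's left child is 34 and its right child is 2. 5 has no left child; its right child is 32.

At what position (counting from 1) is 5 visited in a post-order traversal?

Post-order visits the left subtree, then the right subtree, then the node.
At 35: no left child.
At 35: go right to 21.
  At 21: go left to 14.
    At 14: go left to 5.
      At 5: no left child.
      At 5: go right to 32.
        32 is a leaf — visit 32.
      Visit 5.
    At 14: no right child.
    Visit 14.
  At 21: go right to 37.
    At 37: no left child.
    At 37: go right to 6.
      At 6: no left child.
      At 6: go right to 16.
        At 16: go left to 34.
          At 34: go left to 15.
            15 is a leaf — visit 15.
          At 34: no right child.
          Visit 34.
        At 16: go right to 2.
          2 is a leaf — visit 2.
        Visit 16.
      Visit 6.
    Visit 37.
  Visit 21.
Visit 35.
Full post-order sequence: 32, 5, 14, 15, 34, 2, 16, 6, 37, 21, 35.

2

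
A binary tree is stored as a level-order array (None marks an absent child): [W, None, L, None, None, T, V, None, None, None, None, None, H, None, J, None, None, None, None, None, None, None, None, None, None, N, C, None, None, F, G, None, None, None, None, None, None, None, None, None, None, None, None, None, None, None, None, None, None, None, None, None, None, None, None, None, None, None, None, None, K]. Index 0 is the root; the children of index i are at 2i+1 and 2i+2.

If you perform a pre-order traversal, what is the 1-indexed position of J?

Pre-order visits the node, then its left subtree, then its right subtree.
Visit W.
At W: no left child.
At W: go right to L.
  Visit L.
  At L: go left to T.
    Visit T.
    At T: no left child.
    At T: go right to H.
      Visit H.
      At H: go left to N.
        N is a leaf — visit N.
      At H: go right to C.
        C is a leaf — visit C.
  At L: go right to V.
    Visit V.
    At V: no left child.
    At V: go right to J.
      Visit J.
      At J: go left to F.
        Visit F.
        At F: no left child.
        At F: go right to K.
          K is a leaf — visit K.
      At J: go right to G.
        G is a leaf — visit G.
Full pre-order sequence: W, L, T, H, N, C, V, J, F, K, G.

8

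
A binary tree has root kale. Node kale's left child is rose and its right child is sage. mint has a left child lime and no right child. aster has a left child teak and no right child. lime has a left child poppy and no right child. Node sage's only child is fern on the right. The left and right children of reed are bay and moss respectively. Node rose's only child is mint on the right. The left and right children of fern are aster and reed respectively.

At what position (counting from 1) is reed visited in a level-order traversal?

Level-order visits nodes level by level from the root, left to right within each level.
Level 0: kale
Level 1: rose, sage
Level 2: mint, fern
Level 3: lime, aster, reed
Level 4: poppy, teak, bay, moss
Full level-order sequence: kale, rose, sage, mint, fern, lime, aster, reed, poppy, teak, bay, moss.

8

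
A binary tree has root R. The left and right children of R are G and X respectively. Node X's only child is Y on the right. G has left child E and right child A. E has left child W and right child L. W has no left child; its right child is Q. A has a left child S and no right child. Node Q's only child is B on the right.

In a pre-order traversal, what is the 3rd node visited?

E

Pre-order visits the node, then its left subtree, then its right subtree.
Visit R.
At R: go left to G.
  Visit G.
  At G: go left to E.
    Visit E.
    At E: go left to W.
      Visit W.
      At W: no left child.
      At W: go right to Q.
        Visit Q.
        At Q: no left child.
        At Q: go right to B.
          B is a leaf — visit B.
    At E: go right to L.
      L is a leaf — visit L.
  At G: go right to A.
    Visit A.
    At A: go left to S.
      S is a leaf — visit S.
    At A: no right child.
At R: go right to X.
  Visit X.
  At X: no left child.
  At X: go right to Y.
    Y is a leaf — visit Y.
Full pre-order sequence: R, G, E, W, Q, B, L, A, S, X, Y.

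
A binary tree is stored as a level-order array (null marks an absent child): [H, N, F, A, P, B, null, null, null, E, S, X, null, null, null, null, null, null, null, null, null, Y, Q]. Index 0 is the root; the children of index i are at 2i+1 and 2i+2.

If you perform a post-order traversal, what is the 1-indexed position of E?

2

Post-order visits the left subtree, then the right subtree, then the node.
At H: go left to N.
  At N: go left to A.
    A is a leaf — visit A.
  At N: go right to P.
    At P: go left to E.
      E is a leaf — visit E.
    At P: go right to S.
      At S: go left to Y.
        Y is a leaf — visit Y.
      At S: go right to Q.
        Q is a leaf — visit Q.
      Visit S.
    Visit P.
  Visit N.
At H: go right to F.
  At F: go left to B.
    At B: go left to X.
      X is a leaf — visit X.
    At B: no right child.
    Visit B.
  At F: no right child.
  Visit F.
Visit H.
Full post-order sequence: A, E, Y, Q, S, P, N, X, B, F, H.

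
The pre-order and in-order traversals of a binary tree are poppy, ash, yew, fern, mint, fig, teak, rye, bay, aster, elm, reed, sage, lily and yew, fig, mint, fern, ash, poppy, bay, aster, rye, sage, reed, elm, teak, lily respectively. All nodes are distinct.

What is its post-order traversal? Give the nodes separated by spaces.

fig mint fern yew ash aster bay sage reed elm rye lily teak poppy

The first element of pre-order is the root; it splits in-order into left and right subtrees.
Root poppy: left subtree has 5 nodes {yew, fig, mint, fern, ash}, right has 8 {bay, aster, rye, sage, reed, elm, teak, lily}.
  Root ash: left subtree has 4 nodes {yew, fig, mint, fern}, right has 0 { }.
    Root yew: left subtree has 0 nodes { }, right has 3 {fig, mint, fern}.
      Root fern: left subtree has 2 nodes {fig, mint}, right has 0 { }.
        Root mint: left subtree has 1 node {fig}, right has 0 { }.
  Root teak: left subtree has 6 nodes {bay, aster, rye, sage, reed, elm}, right has 1 {lily}.
    Root rye: left subtree has 2 nodes {bay, aster}, right has 3 {sage, reed, elm}.
      Root bay: left subtree has 0 nodes { }, right has 1 {aster}.
      Root elm: left subtree has 2 nodes {sage, reed}, right has 0 { }.
        Root reed: left subtree has 1 node {sage}, right has 0 { }.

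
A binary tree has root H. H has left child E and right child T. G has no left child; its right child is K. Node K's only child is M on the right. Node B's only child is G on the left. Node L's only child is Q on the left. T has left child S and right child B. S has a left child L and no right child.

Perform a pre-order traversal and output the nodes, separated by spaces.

H E T S L Q B G K M

Pre-order visits the node, then its left subtree, then its right subtree.
Visit H.
At H: go left to E.
  E is a leaf — visit E.
At H: go right to T.
  Visit T.
  At T: go left to S.
    Visit S.
    At S: go left to L.
      Visit L.
      At L: go left to Q.
        Q is a leaf — visit Q.
      At L: no right child.
    At S: no right child.
  At T: go right to B.
    Visit B.
    At B: go left to G.
      Visit G.
      At G: no left child.
      At G: go right to K.
        Visit K.
        At K: no left child.
        At K: go right to M.
          M is a leaf — visit M.
    At B: no right child.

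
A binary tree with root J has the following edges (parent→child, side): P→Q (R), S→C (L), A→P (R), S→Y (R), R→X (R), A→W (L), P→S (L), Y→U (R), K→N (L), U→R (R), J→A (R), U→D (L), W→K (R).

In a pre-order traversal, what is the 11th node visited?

Pre-order visits the node, then its left subtree, then its right subtree.
Visit J.
At J: no left child.
At J: go right to A.
  Visit A.
  At A: go left to W.
    Visit W.
    At W: no left child.
    At W: go right to K.
      Visit K.
      At K: go left to N.
        N is a leaf — visit N.
      At K: no right child.
  At A: go right to P.
    Visit P.
    At P: go left to S.
      Visit S.
      At S: go left to C.
        C is a leaf — visit C.
      At S: go right to Y.
        Visit Y.
        At Y: no left child.
        At Y: go right to U.
          Visit U.
          At U: go left to D.
            D is a leaf — visit D.
          At U: go right to R.
            Visit R.
            At R: no left child.
            At R: go right to X.
              X is a leaf — visit X.
    At P: go right to Q.
      Q is a leaf — visit Q.
Full pre-order sequence: J, A, W, K, N, P, S, C, Y, U, D, R, X, Q.

D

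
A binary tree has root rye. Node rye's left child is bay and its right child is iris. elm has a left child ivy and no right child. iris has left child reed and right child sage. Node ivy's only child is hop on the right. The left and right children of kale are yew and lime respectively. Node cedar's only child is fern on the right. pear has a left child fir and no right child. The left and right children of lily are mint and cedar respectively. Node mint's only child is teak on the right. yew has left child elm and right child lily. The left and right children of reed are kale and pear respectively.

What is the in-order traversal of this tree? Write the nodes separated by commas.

bay, rye, ivy, hop, elm, yew, mint, teak, lily, cedar, fern, kale, lime, reed, fir, pear, iris, sage

In-order visits the left subtree, then the node, then the right subtree.
At rye: go left to bay.
  bay is a leaf — visit bay.
Visit rye.
At rye: go right to iris.
  At iris: go left to reed.
    At reed: go left to kale.
      At kale: go left to yew.
        At yew: go left to elm.
          At elm: go left to ivy.
            At ivy: no left child.
            Visit ivy.
            At ivy: go right to hop.
              hop is a leaf — visit hop.
          Visit elm.
          At elm: no right child.
        Visit yew.
        At yew: go right to lily.
          At lily: go left to mint.
            At mint: no left child.
            Visit mint.
            At mint: go right to teak.
              teak is a leaf — visit teak.
          Visit lily.
          At lily: go right to cedar.
            At cedar: no left child.
            Visit cedar.
            At cedar: go right to fern.
              fern is a leaf — visit fern.
      Visit kale.
      At kale: go right to lime.
        lime is a leaf — visit lime.
    Visit reed.
    At reed: go right to pear.
      At pear: go left to fir.
        fir is a leaf — visit fir.
      Visit pear.
      At pear: no right child.
  Visit iris.
  At iris: go right to sage.
    sage is a leaf — visit sage.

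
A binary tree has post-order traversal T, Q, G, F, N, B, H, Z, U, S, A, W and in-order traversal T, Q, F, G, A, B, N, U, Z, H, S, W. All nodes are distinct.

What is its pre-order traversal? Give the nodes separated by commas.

The last element of post-order is the root; it splits in-order into left and right subtrees.
Root W: left subtree has 11 nodes {T, Q, F, G, A, B, N, U, Z, H, S}, right has 0 { }.
  Root A: left subtree has 4 nodes {T, Q, F, G}, right has 6 {B, N, U, Z, H, S}.
    Root F: left subtree has 2 nodes {T, Q}, right has 1 {G}.
      Root Q: left subtree has 1 node {T}, right has 0 { }.
    Root S: left subtree has 5 nodes {B, N, U, Z, H}, right has 0 { }.
      Root U: left subtree has 2 nodes {B, N}, right has 2 {Z, H}.
        Root B: left subtree has 0 nodes { }, right has 1 {N}.
        Root Z: left subtree has 0 nodes { }, right has 1 {H}.

W, A, F, Q, T, G, S, U, B, N, Z, H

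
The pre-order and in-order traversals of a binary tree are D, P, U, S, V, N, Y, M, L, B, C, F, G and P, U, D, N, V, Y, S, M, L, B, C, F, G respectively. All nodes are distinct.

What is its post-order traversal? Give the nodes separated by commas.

The first element of pre-order is the root; it splits in-order into left and right subtrees.
Root D: left subtree has 2 nodes {P, U}, right has 10 {N, V, Y, S, M, L, B, C, F, G}.
  Root P: left subtree has 0 nodes { }, right has 1 {U}.
  Root S: left subtree has 3 nodes {N, V, Y}, right has 6 {M, L, B, C, F, G}.
    Root V: left subtree has 1 node {N}, right has 1 {Y}.
    Root M: left subtree has 0 nodes { }, right has 5 {L, B, C, F, G}.
      Root L: left subtree has 0 nodes { }, right has 4 {B, C, F, G}.
        Root B: left subtree has 0 nodes { }, right has 3 {C, F, G}.
          Root C: left subtree has 0 nodes { }, right has 2 {F, G}.
            Root F: left subtree has 0 nodes { }, right has 1 {G}.

U, P, N, Y, V, G, F, C, B, L, M, S, D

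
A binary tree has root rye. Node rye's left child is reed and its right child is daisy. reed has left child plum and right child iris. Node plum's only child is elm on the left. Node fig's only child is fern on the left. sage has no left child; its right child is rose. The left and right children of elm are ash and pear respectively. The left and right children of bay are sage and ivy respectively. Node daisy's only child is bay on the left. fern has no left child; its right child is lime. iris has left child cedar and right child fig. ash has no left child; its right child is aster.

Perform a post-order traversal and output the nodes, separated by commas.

Post-order visits the left subtree, then the right subtree, then the node.
At rye: go left to reed.
  At reed: go left to plum.
    At plum: go left to elm.
      At elm: go left to ash.
        At ash: no left child.
        At ash: go right to aster.
          aster is a leaf — visit aster.
        Visit ash.
      At elm: go right to pear.
        pear is a leaf — visit pear.
      Visit elm.
    At plum: no right child.
    Visit plum.
  At reed: go right to iris.
    At iris: go left to cedar.
      cedar is a leaf — visit cedar.
    At iris: go right to fig.
      At fig: go left to fern.
        At fern: no left child.
        At fern: go right to lime.
          lime is a leaf — visit lime.
        Visit fern.
      At fig: no right child.
      Visit fig.
    Visit iris.
  Visit reed.
At rye: go right to daisy.
  At daisy: go left to bay.
    At bay: go left to sage.
      At sage: no left child.
      At sage: go right to rose.
        rose is a leaf — visit rose.
      Visit sage.
    At bay: go right to ivy.
      ivy is a leaf — visit ivy.
    Visit bay.
  At daisy: no right child.
  Visit daisy.
Visit rye.

aster, ash, pear, elm, plum, cedar, lime, fern, fig, iris, reed, rose, sage, ivy, bay, daisy, rye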